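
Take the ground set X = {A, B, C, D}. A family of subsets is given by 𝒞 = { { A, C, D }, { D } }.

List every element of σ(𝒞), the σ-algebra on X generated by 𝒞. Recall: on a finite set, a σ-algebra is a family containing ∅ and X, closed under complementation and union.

|σ(𝒞)| = 8.  σ(𝒞) = { ∅, { B }, { D }, { A, C }, { B, D }, { A, B, C }, { A, C, D }, X }

Trace:
Begin from { ∅, { D }, { A, C, D }, X } (that is, 𝒞 plus ∅ and X).
Iteration 1 adds 2:
  { B }  = { A, C, D }ᶜ
  { A, B, C }  = { D }ᶜ
Iteration 2 (1 new):
  { B, D }  = { D } ∪ { B }
Iteration 3 adds 1:
  { A, C }  = { B, D }ᶜ
Iteration 4 adds nothing — fixpoint reached.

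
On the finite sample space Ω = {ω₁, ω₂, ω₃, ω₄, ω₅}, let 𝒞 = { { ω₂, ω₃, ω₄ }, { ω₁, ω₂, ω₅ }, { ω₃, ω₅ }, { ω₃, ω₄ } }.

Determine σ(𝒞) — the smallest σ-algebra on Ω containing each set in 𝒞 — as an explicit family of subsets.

Seed the family with 𝒞 together with ∅ and Ω: { {  }, { ω₃, ω₄ }, { ω₃, ω₅ }, { ω₁, ω₂, ω₅ }, { ω₂, ω₃, ω₄ }, Ω }.
Iteration 1. New:
  { ω₁, ω₅ }  = Ω∖{ ω₂, ω₃, ω₄ }
  { ω₁, ω₂, ω₄ }  = Ω∖{ ω₃, ω₅ }
  { ω₃, ω₄, ω₅ }  = { ω₃, ω₄ } ∪ { ω₃, ω₅ }
  { ω₁, ω₂, ω₃, ω₅ }  = { ω₁, ω₂, ω₅ } ∪ { ω₃, ω₅ }
  { ω₂, ω₃, ω₄, ω₅ }  = { ω₂, ω₃, ω₄ } ∪ { ω₃, ω₅ }
  [11 total]
Iteration 2 adds 7:
  { ω₁ }  = Ω∖{ ω₂, ω₃, ω₄, ω₅ }
  { ω₄ }  = Ω∖{ ω₁, ω₂, ω₃, ω₅ }
  { ω₁, ω₂ }  = Ω∖{ ω₃, ω₄, ω₅ }
  { ω₁, ω₃, ω₅ }  = { ω₁, ω₅ } ∪ { ω₃, ω₅ }
  { ω₁, ω₂, ω₃, ω₄ }  = { ω₃, ω₄ } ∪ { ω₁, ω₂, ω₄ }
  { ω₁, ω₂, ω₄, ω₅ }  = { ω₁, ω₂, ω₄ } ∪ { ω₁, ω₂, ω₅ }
  { ω₁, ω₃, ω₄, ω₅ }  = { ω₃, ω₄, ω₅ } ∪ { ω₁, ω₅ }
  [18 total]
Iteration 3 adds 7:
  { ω₂ }  = Ω∖{ ω₁, ω₃, ω₄, ω₅ }
  { ω₃ }  = Ω∖{ ω₁, ω₂, ω₄, ω₅ }
  { ω₅ }  = Ω∖{ ω₁, ω₂, ω₃, ω₄ }
  { ω₁, ω₄ }  = { ω₄ } ∪ { ω₁ }
  { ω₂, ω₄ }  = Ω∖{ ω₁, ω₃, ω₅ }
  { ω₁, ω₃, ω₄ }  = { ω₃, ω₄ } ∪ { ω₁ }
  { ω₁, ω₄, ω₅ }  = { ω₁, ω₅ } ∪ { ω₄ }
  [25 total]
Iteration 4: 7 new —
  { ω₁, ω₃ }  = { ω₃ } ∪ { ω₁ }
  { ω₂, ω₃ }  = Ω∖{ ω₁, ω₄, ω₅ }
  { ω₂, ω₅ }  = Ω∖{ ω₁, ω₃, ω₄ }
  { ω₄, ω₅ }  = { ω₅ } ∪ { ω₄ }
  { ω₁, ω₂, ω₃ }  = { ω₁, ω₂ } ∪ { ω₃ }
  { ω₂, ω₃, ω₅ }  = Ω∖{ ω₁, ω₄ }
  { ω₂, ω₄, ω₅ }  = { ω₅ } ∪ { ω₂, ω₄ }
  [32 total]
Iteration 5: already closed under ᶜ and ∪.

Hence σ(𝒞) has 32 members: { {  }, { ω₁ }, { ω₂ }, { ω₃ }, { ω₄ }, { ω₅ }, { ω₁, ω₂ }, { ω₁, ω₃ }, { ω₁, ω₄ }, { ω₁, ω₅ }, { ω₂, ω₃ }, { ω₂, ω₄ }, { ω₂, ω₅ }, { ω₃, ω₄ }, { ω₃, ω₅ }, { ω₄, ω₅ }, { ω₁, ω₂, ω₃ }, { ω₁, ω₂, ω₄ }, { ω₁, ω₂, ω₅ }, { ω₁, ω₃, ω₄ }, { ω₁, ω₃, ω₅ }, { ω₁, ω₄, ω₅ }, { ω₂, ω₃, ω₄ }, { ω₂, ω₃, ω₅ }, { ω₂, ω₄, ω₅ }, { ω₃, ω₄, ω₅ }, { ω₁, ω₂, ω₃, ω₄ }, { ω₁, ω₂, ω₃, ω₅ }, { ω₁, ω₂, ω₄, ω₅ }, { ω₁, ω₃, ω₄, ω₅ }, { ω₂, ω₃, ω₄, ω₅ }, Ω }.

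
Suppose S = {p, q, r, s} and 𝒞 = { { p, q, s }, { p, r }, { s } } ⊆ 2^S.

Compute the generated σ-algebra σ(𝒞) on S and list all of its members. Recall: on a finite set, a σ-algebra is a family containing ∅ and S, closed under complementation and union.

Initial family (5 sets): { {  }, { s }, { p, r }, { p, q, s }, S }.
Iteration 1. New:
  { r }  = complement { p, q, s }
  { q, s }  = complement { p, r }
  { p, q, r }  = complement { s }
  { p, r, s }  = { p, r } ∪ { s }
  (now 9)
Iteration 2 (3 new):
  { q }  = complement { p, r, s }
  { r, s }  = { r } ∪ { s }
  { q, r, s }  = { r } ∪ { q, s }
  (now 12)
Iteration 3. New:
  { p }  = complement { q, r, s }
  { p, q }  = complement { r, s }
  { q, r }  = { r } ∪ { q }
  (now 15)
Iteration 4: 1 new —
  { p, s }  = complement { q, r }
  (now 16)
Iteration 5: no new sets; the family is a σ-algebra.

Therefore σ(𝒞) = { {  }, { p }, { q }, { r }, { s }, { p, q }, { p, r }, { p, s }, { q, r }, { q, s }, { r, s }, { p, q, r }, { p, q, s }, { p, r, s }, { q, r, s }, S } (|σ(𝒞)| = 16).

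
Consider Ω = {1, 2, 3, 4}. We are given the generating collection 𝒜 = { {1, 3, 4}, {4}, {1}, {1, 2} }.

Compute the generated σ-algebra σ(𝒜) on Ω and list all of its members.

Answer: σ(𝒜) = { ∅, {1}, {2}, {3}, {4}, {1, 2}, {1, 3}, {1, 4}, {2, 3}, {2, 4}, {3, 4}, {1, 2, 3}, {1, 2, 4}, {1, 3, 4}, {2, 3, 4}, Ω }

Derivation:
Seed the family with 𝒜 together with ∅ and Ω: { ∅, {1}, {4}, {1, 2}, {1, 3, 4}, Ω }.
Round 1: +6 →
  {2}  = ᶜ of {1, 3, 4}
  {1, 4}  = {4} ∪ {1}
  {3, 4}  = ᶜ of {1, 2}
  {1, 2, 3}  = ᶜ of {4}
  {1, 2, 4}  = {1, 2} ∪ {4}
  {2, 3, 4}  = ᶜ of {1}
  (now 12)
Round 2: +3 →
  {3}  = ᶜ of {1, 2, 4}
  {2, 3}  = ᶜ of {1, 4}
  {2, 4}  = {2} ∪ {4}
  (now 15)
Round 3. New:
  {1, 3}  = ᶜ of {2, 4}
  (now 16)
Round 4: closed — nothing new.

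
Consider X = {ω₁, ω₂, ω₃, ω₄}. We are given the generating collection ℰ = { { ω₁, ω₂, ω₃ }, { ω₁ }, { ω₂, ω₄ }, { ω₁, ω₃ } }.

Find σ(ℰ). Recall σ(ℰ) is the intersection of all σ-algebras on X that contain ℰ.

Answer: σ(ℰ) = { {}, { ω₁ }, { ω₂ }, { ω₃ }, { ω₄ }, { ω₁, ω₂ }, { ω₁, ω₃ }, { ω₁, ω₄ }, { ω₂, ω₃ }, { ω₂, ω₄ }, { ω₃, ω₄ }, { ω₁, ω₂, ω₃ }, { ω₁, ω₂, ω₄ }, { ω₁, ω₃, ω₄ }, { ω₂, ω₃, ω₄ }, X }

Derivation:
Seed the family with ℰ together with ∅ and X: { {}, { ω₁ }, { ω₁, ω₃ }, { ω₂, ω₄ }, { ω₁, ω₂, ω₃ }, X }.
Step 1 adds 3:
  { ω₄ }  = X∖{ ω₁, ω₂, ω₃ }
  { ω₁, ω₂, ω₄ }  = { ω₂, ω₄ } ∪ { ω₁ }
  { ω₂, ω₃, ω₄ }  = X∖{ ω₁ }
  |family| = 9
Step 2. New:
  { ω₃ }  = X∖{ ω₁, ω₂, ω₄ }
  { ω₁, ω₄ }  = { ω₄ } ∪ { ω₁ }
  { ω₁, ω₃, ω₄ }  = { ω₁, ω₃ } ∪ { ω₄ }
  |family| = 12
Step 3: +3 →
  { ω₂ }  = X∖{ ω₁, ω₃, ω₄ }
  { ω₂, ω₃ }  = X∖{ ω₁, ω₄ }
  { ω₃, ω₄ }  = { ω₃ } ∪ { ω₄ }
  |family| = 15
Step 4: 1 new —
  { ω₁, ω₂ }  = X∖{ ω₃, ω₄ }
  |family| = 16
Step 5: no new sets; the family is a σ-algebra.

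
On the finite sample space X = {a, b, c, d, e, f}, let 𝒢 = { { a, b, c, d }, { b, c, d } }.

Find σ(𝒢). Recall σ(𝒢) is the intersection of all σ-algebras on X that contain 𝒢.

σ(𝒢) = { {  }, { a }, { e, f }, { a, e, f }, { b, c, d }, { a, b, c, d }, { b, c, d, e, f }, X }

Check:
Initial family (4 sets): { {  }, { b, c, d }, { a, b, c, d }, X }.
Pass 1 adds 2:
  { e, f }  = complement { a, b, c, d }
  { a, e, f }  = complement { b, c, d }
  |family| = 6
Pass 2 (1 new):
  { b, c, d, e, f }  = { b, c, d } ∪ { e, f }
  |family| = 7
Pass 3 (1 new):
  { a }  = complement { b, c, d, e, f }
  |family| = 8
After Pass 4 the family is unchanged; done.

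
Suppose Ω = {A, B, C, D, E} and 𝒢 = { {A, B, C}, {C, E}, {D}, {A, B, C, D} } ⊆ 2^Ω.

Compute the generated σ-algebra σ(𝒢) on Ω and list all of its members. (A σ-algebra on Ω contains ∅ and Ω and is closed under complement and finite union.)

Answer: σ(𝒢) = { {}, {C}, {D}, {E}, {A, B}, {C, D}, {C, E}, {D, E}, {A, B, C}, {A, B, D}, {A, B, E}, {C, D, E}, {A, B, C, D}, {A, B, C, E}, {A, B, D, E}, Ω }

Derivation:
Start: 𝒢 ∪ {∅, Ω} = { {}, {D}, {C, E}, {A, B, C}, {A, B, C, D}, Ω }.
Round 1. New:
  {E}  = {A, B, C, D}ᶜ
  {D, E}  = {A, B, C}ᶜ
  {A, B, D}  = {C, E}ᶜ
  {C, D, E}  = {D} ∪ {C, E}
  {A, B, C, E}  = {D}ᶜ
  — 11 sets.
Round 2 adds 2:
  {A, B}  = {C, D, E}ᶜ
  {A, B, D, E}  = {A, B, D} ∪ {E}
  — 13 sets.
Round 3: 2 new —
  {C}  = {A, B, D, E}ᶜ
  {A, B, E}  = {A, B} ∪ {E}
  — 15 sets.
Round 4 (1 new):
  {C, D}  = {A, B, E}ᶜ
  — 16 sets.
Round 5: stable.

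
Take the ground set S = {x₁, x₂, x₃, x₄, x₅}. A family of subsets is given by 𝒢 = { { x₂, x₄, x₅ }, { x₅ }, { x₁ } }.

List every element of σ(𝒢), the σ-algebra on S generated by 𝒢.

Begin from { {  }, { x₁ }, { x₅ }, { x₂, x₄, x₅ }, S } (that is, 𝒢 plus ∅ and S).
Iteration 1 (5 new):
  { x₁, x₃ }  = S∖{ x₂, x₄, x₅ }
  { x₁, x₅ }  = { x₅ } ∪ { x₁ }
  { x₁, x₂, x₃, x₄ }  = S∖{ x₅ }
  { x₁, x₂, x₄, x₅ }  = { x₂, x₄, x₅ } ∪ { x₁ }
  { x₂, x₃, x₄, x₅ }  = S∖{ x₁ }
  — 10 sets.
Iteration 2. New:
  { x₃ }  = S∖{ x₁, x₂, x₄, x₅ }
  { x₁, x₃, x₅ }  = { x₅ } ∪ { x₁, x₃ }
  { x₂, x₃, x₄ }  = S∖{ x₁, x₅ }
  — 13 sets.
Iteration 3: +2 →
  { x₂, x₄ }  = S∖{ x₁, x₃, x₅ }
  { x₃, x₅ }  = { x₃ } ∪ { x₅ }
  — 15 sets.
Iteration 4. New:
  { x₁, x₂, x₄ }  = S∖{ x₃, x₅ }
  — 16 sets.
Iteration 5: no new sets; the family is a σ-algebra.

Therefore σ(𝒢) = { {  }, { x₁ }, { x₃ }, { x₅ }, { x₁, x₃ }, { x₁, x₅ }, { x₂, x₄ }, { x₃, x₅ }, { x₁, x₂, x₄ }, { x₁, x₃, x₅ }, { x₂, x₃, x₄ }, { x₂, x₄, x₅ }, { x₁, x₂, x₃, x₄ }, { x₁, x₂, x₄, x₅ }, { x₂, x₃, x₄, x₅ }, S } (|σ(𝒢)| = 16).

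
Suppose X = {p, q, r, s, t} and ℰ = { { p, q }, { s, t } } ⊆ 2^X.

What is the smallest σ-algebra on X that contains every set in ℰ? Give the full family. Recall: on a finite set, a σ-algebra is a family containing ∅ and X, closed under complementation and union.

Start: ℰ ∪ {∅, X} = { {}, { p, q }, { s, t }, X }.
Pass 1. New:
  { p, q, r }  = X∖{ s, t }
  { r, s, t }  = X∖{ p, q }
  { p, q, s, t }  = { p, q } ∪ { s, t }
  — 7 sets.
Pass 2: +1 →
  { r }  = X∖{ p, q, s, t }
  — 8 sets.
Pass 3: already closed under ᶜ and ∪.

Therefore σ(ℰ) = { {}, { r }, { p, q }, { s, t }, { p, q, r }, { r, s, t }, { p, q, s, t }, X } (|σ(ℰ)| = 8).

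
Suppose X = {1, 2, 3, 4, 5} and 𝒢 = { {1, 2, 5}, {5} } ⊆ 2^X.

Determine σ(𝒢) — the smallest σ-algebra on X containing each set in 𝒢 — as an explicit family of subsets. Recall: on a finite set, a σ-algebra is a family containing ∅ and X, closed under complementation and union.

Answer: σ(𝒢) = { {}, {5}, {1, 2}, {3, 4}, {1, 2, 5}, {3, 4, 5}, {1, 2, 3, 4}, X }

Trace:
Begin from { {}, {5}, {1, 2, 5}, X } (that is, 𝒢 plus ∅ and X).
Pass 1: +2 →
  {3, 4}  = complement {1, 2, 5}
  {1, 2, 3, 4}  = complement {5}
  (now 6)
Pass 2 adds 1:
  {3, 4, 5}  = {3, 4} ∪ {5}
  (now 7)
Pass 3 (1 new):
  {1, 2}  = complement {3, 4, 5}
  (now 8)
Pass 4: already closed under ᶜ and ∪.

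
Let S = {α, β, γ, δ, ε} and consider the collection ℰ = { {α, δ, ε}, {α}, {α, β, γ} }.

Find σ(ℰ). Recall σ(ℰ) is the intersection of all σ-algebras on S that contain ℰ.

σ(ℰ) (8 sets): { ∅, {α}, {β, γ}, {δ, ε}, {α, β, γ}, {α, δ, ε}, {β, γ, δ, ε}, S }

Check:
Start: ℰ ∪ {∅, S} = { ∅, {α}, {α, β, γ}, {α, δ, ε}, S }.
Round 1: 3 new —
  {β, γ}  = S∖{α, δ, ε}
  {δ, ε}  = S∖{α, β, γ}
  {β, γ, δ, ε}  = S∖{α}
Round 2: no new sets; the family is a σ-algebra.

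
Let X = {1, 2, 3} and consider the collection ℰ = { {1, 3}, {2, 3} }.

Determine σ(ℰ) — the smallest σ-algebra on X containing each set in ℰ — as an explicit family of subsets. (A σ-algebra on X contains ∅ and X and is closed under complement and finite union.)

Seed the family with ℰ together with ∅ and X: { {}, {1, 3}, {2, 3}, X }.
Pass 1. New:
  {1}  = X∖{2, 3}
  {2}  = X∖{1, 3}
Pass 2 (1 new):
  {1, 2}  = {2} ∪ {1}
Pass 3: 1 new —
  {3}  = X∖{1, 2}
After Pass 4 the family is unchanged; done.

Hence σ(ℰ) has 8 members: { {}, {1}, {2}, {3}, {1, 2}, {1, 3}, {2, 3}, X }.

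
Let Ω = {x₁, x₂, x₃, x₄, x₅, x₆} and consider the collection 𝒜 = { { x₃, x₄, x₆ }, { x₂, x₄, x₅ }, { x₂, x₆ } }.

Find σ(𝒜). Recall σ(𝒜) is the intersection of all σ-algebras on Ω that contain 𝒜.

Start: 𝒜 ∪ {∅, Ω} = { ∅, { x₂, x₆ }, { x₂, x₄, x₅ }, { x₃, x₄, x₆ }, Ω }.
Step 1 adds 6:
  { x₁, x₂, x₅ }  = Ω∖{ x₃, x₄, x₆ }
  { x₁, x₃, x₆ }  = Ω∖{ x₂, x₄, x₅ }
  { x₁, x₃, x₄, x₅ }  = Ω∖{ x₂, x₆ }
  { x₂, x₃, x₄, x₆ }  = { x₃, x₄, x₆ } ∪ { x₂, x₆ }
  { x₂, x₄, x₅, x₆ }  = { x₂, x₆ } ∪ { x₂, x₄, x₅ }
  { x₂, x₃, x₄, x₅, x₆ }  = { x₃, x₄, x₆ } ∪ { x₂, x₄, x₅ }
  [11 total]
Step 2: 12 new —
  { x₁ }  = Ω∖{ x₂, x₃, x₄, x₅, x₆ }
  { x₁, x₃ }  = Ω∖{ x₂, x₄, x₅, x₆ }
  { x₁, x₅ }  = Ω∖{ x₂, x₃, x₄, x₆ }
  { x₁, x₂, x₃, x₆ }  = { x₁, x₃, x₆ } ∪ { x₂, x₆ }
  { x₁, x₂, x₄, x₅ }  = { x₁, x₂, x₅ } ∪ { x₂, x₄, x₅ }
  { x₁, x₂, x₅, x₆ }  = { x₂, x₆ } ∪ { x₁, x₂, x₅ }
  { x₁, x₃, x₄, x₆ }  = { x₁, x₃, x₆ } ∪ { x₃, x₄, x₆ }
  { x₁, x₂, x₃, x₄, x₅ }  = { x₁, x₂, x₅ } ∪ { x₁, x₃, x₄, x₅ }
  { x₁, x₂, x₃, x₄, x₆ }  = { x₁, x₃, x₆ } ∪ { x₂, x₃, x₄, x₆ }
  { x₁, x₂, x₃, x₅, x₆ }  = { x₁, x₃, x₆ } ∪ { x₁, x₂, x₅ }
  { x₁, x₂, x₄, x₅, x₆ }  = { x₁, x₂, x₅ } ∪ { x₂, x₄, x₅, x₆ }
  { x₁, x₃, x₄, x₅, x₆ }  = { x₁, x₃, x₆ } ∪ { x₁, x₃, x₄, x₅ }
  [23 total]
Step 3 adds 13:
  { x₂ }  = Ω∖{ x₁, x₃, x₄, x₅, x₆ }
  { x₃ }  = Ω∖{ x₁, x₂, x₄, x₅, x₆ }
  { x₄ }  = Ω∖{ x₁, x₂, x₃, x₅, x₆ }
  { x₅ }  = Ω∖{ x₁, x₂, x₃, x₄, x₆ }
  { x₆ }  = Ω∖{ x₁, x₂, x₃, x₄, x₅ }
  { x₂, x₅ }  = Ω∖{ x₁, x₃, x₄, x₆ }
  { x₃, x₄ }  = Ω∖{ x₁, x₂, x₅, x₆ }
  { x₃, x₆ }  = Ω∖{ x₁, x₂, x₄, x₅ }
  { x₄, x₅ }  = Ω∖{ x₁, x₂, x₃, x₆ }
  { x₁, x₂, x₆ }  = { x₂, x₆ } ∪ { x₁ }
  { x₁, x₃, x₅ }  = { x₁, x₃ } ∪ { x₁, x₅ }
  { x₁, x₂, x₃, x₅ }  = { x₁, x₃ } ∪ { x₁, x₂, x₅ }
  { x₁, x₃, x₅, x₆ }  = { x₁, x₃, x₆ } ∪ { x₁, x₅ }
  [36 total]
Step 4: 24 new —
  { x₁, x₂ }  = { x₁ } ∪ { x₂ }
  { x₁, x₄ }  = { x₁ } ∪ { x₄ }
  { x₁, x₆ }  = { x₁ } ∪ { x₆ }
  { x₂, x₃ }  = { x₂ } ∪ { x₃ }
  { x₂, x₄ }  = Ω∖{ x₁, x₃, x₅, x₆ }
  { x₃, x₅ }  = { x₅ } ∪ { x₃ }
  { x₄, x₆ }  = Ω∖{ x₁, x₂, x₃, x₅ }
  { x₅, x₆ }  = { x₆ } ∪ { x₅ }
  { x₁, x₂, x₃ }  = { x₂ } ∪ { x₁, x₃ }
  { x₁, x₃, x₄ }  = { x₃, x₄ } ∪ { x₁ }
  { x₁, x₄, x₅ }  = { x₁ } ∪ { x₄, x₅ }
  { x₁, x₅, x₆ }  = { x₆ } ∪ { x₁, x₅ }
  { x₂, x₃, x₄ }  = { x₃, x₄ } ∪ { x₂ }
  { x₂, x₃, x₅ }  = { x₂, x₅ } ∪ { x₃ }
  { x₂, x₃, x₆ }  = { x₂ } ∪ { x₃, x₆ }
  { x₂, x₄, x₆ }  = Ω∖{ x₁, x₃, x₅ }
  { x₂, x₅, x₆ }  = { x₂, x₅ } ∪ { x₂, x₆ }
  { x₃, x₄, x₅ }  = Ω∖{ x₁, x₂, x₆ }
  { x₃, x₅, x₆ }  = { x₅ } ∪ { x₃, x₆ }
  { x₄, x₅, x₆ }  = { x₆ } ∪ { x₄, x₅ }
  { x₁, x₂, x₄, x₆ }  = { x₄ } ∪ { x₁, x₂, x₆ }
  { x₂, x₃, x₄, x₅ }  = { x₂, x₅ } ∪ { x₃, x₄ }
  { x₂, x₃, x₅, x₆ }  = { x₂, x₅ } ∪ { x₃, x₆ }
  { x₃, x₄, x₅, x₆ }  = { x₅ } ∪ { x₃, x₄, x₆ }
  [60 total]
Step 5. New:
  { x₁, x₂, x₄ }  = Ω∖{ x₃, x₅, x₆ }
  { x₁, x₄, x₆ }  = Ω∖{ x₂, x₃, x₅ }
  { x₁, x₂, x₃, x₄ }  = Ω∖{ x₅, x₆ }
  { x₁, x₄, x₅, x₆ }  = Ω∖{ x₂, x₃ }
  [64 total]
After Step 6 the family is unchanged; done.

|σ(𝒜)| = 64.  σ(𝒜) = { ∅, { x₁ }, { x₂ }, { x₃ }, { x₄ }, { x₅ }, { x₆ }, { x₁, x₂ }, { x₁, x₃ }, { x₁, x₄ }, { x₁, x₅ }, { x₁, x₆ }, { x₂, x₃ }, { x₂, x₄ }, { x₂, x₅ }, { x₂, x₆ }, { x₃, x₄ }, { x₃, x₅ }, { x₃, x₆ }, { x₄, x₅ }, { x₄, x₆ }, { x₅, x₆ }, { x₁, x₂, x₃ }, { x₁, x₂, x₄ }, { x₁, x₂, x₅ }, { x₁, x₂, x₆ }, { x₁, x₃, x₄ }, { x₁, x₃, x₅ }, { x₁, x₃, x₆ }, { x₁, x₄, x₅ }, { x₁, x₄, x₆ }, { x₁, x₅, x₆ }, { x₂, x₃, x₄ }, { x₂, x₃, x₅ }, { x₂, x₃, x₆ }, { x₂, x₄, x₅ }, { x₂, x₄, x₆ }, { x₂, x₅, x₆ }, { x₃, x₄, x₅ }, { x₃, x₄, x₆ }, { x₃, x₅, x₆ }, { x₄, x₅, x₆ }, { x₁, x₂, x₃, x₄ }, { x₁, x₂, x₃, x₅ }, { x₁, x₂, x₃, x₆ }, { x₁, x₂, x₄, x₅ }, { x₁, x₂, x₄, x₆ }, { x₁, x₂, x₅, x₆ }, { x₁, x₃, x₄, x₅ }, { x₁, x₃, x₄, x₆ }, { x₁, x₃, x₅, x₆ }, { x₁, x₄, x₅, x₆ }, { x₂, x₃, x₄, x₅ }, { x₂, x₃, x₄, x₆ }, { x₂, x₃, x₅, x₆ }, { x₂, x₄, x₅, x₆ }, { x₃, x₄, x₅, x₆ }, { x₁, x₂, x₃, x₄, x₅ }, { x₁, x₂, x₃, x₄, x₆ }, { x₁, x₂, x₃, x₅, x₆ }, { x₁, x₂, x₄, x₅, x₆ }, { x₁, x₃, x₄, x₅, x₆ }, { x₂, x₃, x₄, x₅, x₆ }, Ω }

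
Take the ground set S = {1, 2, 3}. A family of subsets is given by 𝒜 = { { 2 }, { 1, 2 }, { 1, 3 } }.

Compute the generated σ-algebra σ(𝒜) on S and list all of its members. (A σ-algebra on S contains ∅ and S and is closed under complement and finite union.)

σ(𝒜) = { {  }, { 1 }, { 2 }, { 3 }, { 1, 2 }, { 1, 3 }, { 2, 3 }, S }

Trace:
Initial family (5 sets): { {  }, { 2 }, { 1, 2 }, { 1, 3 }, S }.
Round 1 (1 new):
  { 3 }  = complement { 1, 2 }
  |family| = 6
Round 2 adds 1:
  { 2, 3 }  = { 3 } ∪ { 2 }
  |family| = 7
Round 3 adds 1:
  { 1 }  = complement { 2, 3 }
  |family| = 8
Round 4: closed — nothing new.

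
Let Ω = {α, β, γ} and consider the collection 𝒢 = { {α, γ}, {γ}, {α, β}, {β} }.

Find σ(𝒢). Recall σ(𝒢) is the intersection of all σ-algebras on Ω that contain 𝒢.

|σ(𝒢)| = 8.  σ(𝒢) = { {}, {α}, {β}, {γ}, {α, β}, {α, γ}, {β, γ}, Ω }

Trace:
Seed the family with 𝒢 together with ∅ and Ω: { {}, {β}, {γ}, {α, β}, {α, γ}, Ω }.
Iteration 1. New:
  {β, γ}  = {γ} ∪ {β}
Iteration 2: 1 new —
  {α}  = ᶜ of {β, γ}
Iteration 3: closed — nothing new.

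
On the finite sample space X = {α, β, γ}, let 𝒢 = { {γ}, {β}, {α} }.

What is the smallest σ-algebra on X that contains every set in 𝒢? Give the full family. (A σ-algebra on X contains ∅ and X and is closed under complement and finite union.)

Begin from { {}, {α}, {β}, {γ}, X } (that is, 𝒢 plus ∅ and X).
Pass 1 adds 3:
  {α, β}  = ᶜ of {γ}
  {α, γ}  = ᶜ of {β}
  {β, γ}  = ᶜ of {α}
  |family| = 8
Pass 2: stable.

Hence σ(𝒢) has 8 members: { {}, {α}, {β}, {γ}, {α, β}, {α, γ}, {β, γ}, X }.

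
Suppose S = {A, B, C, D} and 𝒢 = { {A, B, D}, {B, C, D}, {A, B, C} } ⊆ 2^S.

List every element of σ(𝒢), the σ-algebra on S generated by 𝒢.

Take S₀ = 𝒢 ∪ {∅, S} = { {}, {A, B, C}, {A, B, D}, {B, C, D}, S }.
Step 1. New:
  {A}  = ᶜ of {B, C, D}
  {C}  = ᶜ of {A, B, D}
  {D}  = ᶜ of {A, B, C}
  (now 8)
Step 2: +3 →
  {A, C}  = {C} ∪ {A}
  {A, D}  = {D} ∪ {A}
  {C, D}  = {D} ∪ {C}
  (now 11)
Step 3 (4 new):
  {A, B}  = ᶜ of {C, D}
  {B, C}  = ᶜ of {A, D}
  {B, D}  = ᶜ of {A, C}
  {A, C, D}  = {C} ∪ {A, D}
  (now 15)
Step 4: 1 new —
  {B}  = ᶜ of {A, C, D}
  (now 16)
Step 5: already closed under ᶜ and ∪.

Therefore σ(𝒢) = { {}, {A}, {B}, {C}, {D}, {A, B}, {A, C}, {A, D}, {B, C}, {B, D}, {C, D}, {A, B, C}, {A, B, D}, {A, C, D}, {B, C, D}, S } (|σ(𝒢)| = 16).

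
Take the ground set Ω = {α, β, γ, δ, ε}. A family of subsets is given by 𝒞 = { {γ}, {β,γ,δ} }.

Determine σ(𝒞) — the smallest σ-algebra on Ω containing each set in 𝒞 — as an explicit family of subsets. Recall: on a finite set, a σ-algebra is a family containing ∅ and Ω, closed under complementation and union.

Seed the family with 𝒞 together with ∅ and Ω: { {}, {γ}, {β,γ,δ}, Ω }.
Iteration 1 (2 new):
  {α,ε}  = ᶜ of {β,γ,δ}
  {α,β,δ,ε}  = ᶜ of {γ}
Iteration 2 (1 new):
  {α,γ,ε}  = {γ} ∪ {α,ε}
Iteration 3 adds 1:
  {β,δ}  = ᶜ of {α,γ,ε}
Iteration 4: already closed under ᶜ and ∪.

Hence σ(𝒞) has 8 members: { {}, {γ}, {α,ε}, {β,δ}, {α,γ,ε}, {β,γ,δ}, {α,β,δ,ε}, Ω }.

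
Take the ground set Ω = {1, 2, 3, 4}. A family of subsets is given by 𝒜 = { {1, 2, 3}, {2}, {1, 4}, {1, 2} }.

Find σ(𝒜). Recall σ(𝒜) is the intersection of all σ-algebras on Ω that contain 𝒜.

Take S₀ = 𝒜 ∪ {∅, Ω} = { {}, {2}, {1, 2}, {1, 4}, {1, 2, 3}, Ω }.
Iteration 1: 5 new —
  {4}  = ᶜ of {1, 2, 3}
  {2, 3}  = ᶜ of {1, 4}
  {3, 4}  = ᶜ of {1, 2}
  {1, 2, 4}  = {1, 4} ∪ {1, 2}
  {1, 3, 4}  = ᶜ of {2}
  (now 11)
Iteration 2 adds 3:
  {3}  = ᶜ of {1, 2, 4}
  {2, 4}  = {2} ∪ {4}
  {2, 3, 4}  = {3, 4} ∪ {2}
  (now 14)
Iteration 3: +2 →
  {1}  = ᶜ of {2, 3, 4}
  {1, 3}  = ᶜ of {2, 4}
  (now 16)
Iteration 4: stable.

|σ(𝒜)| = 16.  σ(𝒜) = { {}, {1}, {2}, {3}, {4}, {1, 2}, {1, 3}, {1, 4}, {2, 3}, {2, 4}, {3, 4}, {1, 2, 3}, {1, 2, 4}, {1, 3, 4}, {2, 3, 4}, Ω }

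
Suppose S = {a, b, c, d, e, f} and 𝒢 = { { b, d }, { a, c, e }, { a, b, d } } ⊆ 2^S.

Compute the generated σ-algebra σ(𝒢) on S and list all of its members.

Seed the family with 𝒢 together with ∅ and S: { ∅, { b, d }, { a, b, d }, { a, c, e }, S }.
Iteration 1: 4 new —
  { b, d, f }  = ᶜ of { a, c, e }
  { c, e, f }  = ᶜ of { a, b, d }
  { a, c, e, f }  = ᶜ of { b, d }
  { a, b, c, d, e }  = { a, c, e } ∪ { b, d }
  — 9 sets.
Iteration 2. New:
  { f }  = ᶜ of { a, b, c, d, e }
  { a, b, d, f }  = { b, d, f } ∪ { a, b, d }
  { b, c, d, e, f }  = { b, d, f } ∪ { c, e, f }
  — 12 sets.
Iteration 3 (2 new):
  { a }  = ᶜ of { b, c, d, e, f }
  { c, e }  = ᶜ of { a, b, d, f }
  — 14 sets.
Iteration 4 (2 new):
  { a, f }  = { a } ∪ { f }
  { b, c, d, e }  = { c, e } ∪ { b, d }
  — 16 sets.
After Iteration 5 the family is unchanged; done.

σ(𝒢) = { ∅, { a }, { f }, { a, f }, { b, d }, { c, e }, { a, b, d }, { a, c, e }, { b, d, f }, { c, e, f }, { a, b, d, f }, { a, c, e, f }, { b, c, d, e }, { a, b, c, d, e }, { b, c, d, e, f }, S }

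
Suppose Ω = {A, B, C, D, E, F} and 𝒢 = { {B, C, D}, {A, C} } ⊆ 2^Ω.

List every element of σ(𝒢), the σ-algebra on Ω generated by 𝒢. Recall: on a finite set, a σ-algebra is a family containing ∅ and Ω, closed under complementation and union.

Take S₀ = 𝒢 ∪ {∅, Ω} = { {}, {A, C}, {B, C, D}, Ω }.
Step 1 (3 new):
  {A, E, F}  = complement {B, C, D}
  {A, B, C, D}  = {A, C} ∪ {B, C, D}
  {B, D, E, F}  = complement {A, C}
  [7 total]
Step 2: +4 →
  {E, F}  = complement {A, B, C, D}
  {A, C, E, F}  = {A, E, F} ∪ {A, C}
  {A, B, D, E, F}  = {B, D, E, F} ∪ {A, E, F}
  {B, C, D, E, F}  = {B, D, E, F} ∪ {B, C, D}
  [11 total]
Step 3: 3 new —
  {A}  = complement {B, C, D, E, F}
  {C}  = complement {A, B, D, E, F}
  {B, D}  = complement {A, C, E, F}
  [14 total]
Step 4 (2 new):
  {A, B, D}  = {B, D} ∪ {A}
  {C, E, F}  = {C} ∪ {E, F}
  [16 total]
Step 5: stable.

Hence σ(𝒢) has 16 members: { {}, {A}, {C}, {A, C}, {B, D}, {E, F}, {A, B, D}, {A, E, F}, {B, C, D}, {C, E, F}, {A, B, C, D}, {A, C, E, F}, {B, D, E, F}, {A, B, D, E, F}, {B, C, D, E, F}, Ω }.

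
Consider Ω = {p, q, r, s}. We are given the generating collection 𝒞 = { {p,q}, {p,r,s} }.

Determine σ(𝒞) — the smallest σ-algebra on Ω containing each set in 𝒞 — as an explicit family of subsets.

Answer: σ(𝒞) = { {}, {p}, {q}, {p,q}, {r,s}, {p,r,s}, {q,r,s}, Ω }

Working:
Initial family (4 sets): { {}, {p,q}, {p,r,s}, Ω }.
Iteration 1. New:
  {q}  = {p,r,s}ᶜ
  {r,s}  = {p,q}ᶜ
  [6 total]
Iteration 2. New:
  {q,r,s}  = {r,s} ∪ {q}
  [7 total]
Iteration 3 adds 1:
  {p}  = {q,r,s}ᶜ
  [8 total]
After Iteration 4 the family is unchanged; done.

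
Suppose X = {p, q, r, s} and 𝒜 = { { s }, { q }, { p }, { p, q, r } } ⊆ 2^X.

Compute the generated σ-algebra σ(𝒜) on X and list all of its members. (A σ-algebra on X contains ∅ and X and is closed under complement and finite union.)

Start: 𝒜 ∪ {∅, X} = { {}, { p }, { q }, { s }, { p, q, r }, X }.
Round 1: 5 new —
  { p, q }  = { q } ∪ { p }
  { p, s }  = { s } ∪ { p }
  { q, s }  = { s } ∪ { q }
  { p, r, s }  = ᶜ of { q }
  { q, r, s }  = ᶜ of { p }
  (now 11)
Round 2: +4 →
  { p, r }  = ᶜ of { q, s }
  { q, r }  = ᶜ of { p, s }
  { r, s }  = ᶜ of { p, q }
  { p, q, s }  = { p, q } ∪ { p, s }
  (now 15)
Round 3 adds 1:
  { r }  = ᶜ of { p, q, s }
  (now 16)
Round 4: already closed under ᶜ and ∪.

|σ(𝒜)| = 16.  σ(𝒜) = { {}, { p }, { q }, { r }, { s }, { p, q }, { p, r }, { p, s }, { q, r }, { q, s }, { r, s }, { p, q, r }, { p, q, s }, { p, r, s }, { q, r, s }, X }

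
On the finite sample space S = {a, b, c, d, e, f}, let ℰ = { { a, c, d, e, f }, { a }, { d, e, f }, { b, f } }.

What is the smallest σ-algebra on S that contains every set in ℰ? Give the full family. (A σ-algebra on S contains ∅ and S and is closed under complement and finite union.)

σ(ℰ) (32 sets): { {  }, { a }, { b }, { c }, { f }, { a, b }, { a, c }, { a, f }, { b, c }, { b, f }, { c, f }, { d, e }, { a, b, c }, { a, b, f }, { a, c, f }, { a, d, e }, { b, c, f }, { b, d, e }, { c, d, e }, { d, e, f }, { a, b, c, f }, { a, b, d, e }, { a, c, d, e }, { a, d, e, f }, { b, c, d, e }, { b, d, e, f }, { c, d, e, f }, { a, b, c, d, e }, { a, b, d, e, f }, { a, c, d, e, f }, { b, c, d, e, f }, S }

Derivation:
Take S₀ = ℰ ∪ {∅, S} = { {  }, { a }, { b, f }, { d, e, f }, { a, c, d, e, f }, S }.
Round 1 (7 new):
  { b }  = ᶜ of { a, c, d, e, f }
  { a, b, c }  = ᶜ of { d, e, f }
  { a, b, f }  = { b, f } ∪ { a }
  { a, c, d, e }  = ᶜ of { b, f }
  { a, d, e, f }  = { d, e, f } ∪ { a }
  { b, d, e, f }  = { b, f } ∪ { d, e, f }
  { b, c, d, e, f }  = ᶜ of { a }
  (now 13)
Round 2: 7 new —
  { a, b }  = { b } ∪ { a }
  { a, c }  = ᶜ of { b, d, e, f }
  { b, c }  = ᶜ of { a, d, e, f }
  { c, d, e }  = ᶜ of { a, b, f }
  { a, b, c, f }  = { a, b, c } ∪ { b, f }
  { a, b, c, d, e }  = { a, b, c } ∪ { a, c, d, e }
  { a, b, d, e, f }  = { a, d, e, f } ∪ { b }
  (now 20)
Round 3: 6 new —
  { c }  = ᶜ of { a, b, d, e, f }
  { f }  = ᶜ of { a, b, c, d, e }
  { d, e }  = ᶜ of { a, b, c, f }
  { b, c, f }  = { b, f } ∪ { b, c }
  { b, c, d, e }  = { c, d, e } ∪ { b }
  { c, d, e, f }  = ᶜ of { a, b }
  (now 26)
Round 4: +6 →
  { a, f }  = ᶜ of { b, c, d, e }
  { c, f }  = { f } ∪ { c }
  { a, c, f }  = { f } ∪ { a, c }
  { a, d, e }  = ᶜ of { b, c, f }
  { b, d, e }  = { b } ∪ { d, e }
  { a, b, d, e }  = { a, b } ∪ { d, e }
  (now 32)
Round 5: already closed under ᶜ and ∪.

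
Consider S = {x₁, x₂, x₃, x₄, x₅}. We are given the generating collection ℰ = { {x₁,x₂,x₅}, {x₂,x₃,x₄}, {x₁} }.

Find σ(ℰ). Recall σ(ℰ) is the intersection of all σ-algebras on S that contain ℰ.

Begin from { {}, {x₁}, {x₁,x₂,x₅}, {x₂,x₃,x₄}, S } (that is, ℰ plus ∅ and S).
Pass 1 adds 4:
  {x₁,x₅}  = {x₂,x₃,x₄}ᶜ
  {x₃,x₄}  = {x₁,x₂,x₅}ᶜ
  {x₁,x₂,x₃,x₄}  = {x₂,x₃,x₄} ∪ {x₁}
  {x₂,x₃,x₄,x₅}  = {x₁}ᶜ
  (now 9)
Pass 2 adds 3:
  {x₅}  = {x₁,x₂,x₃,x₄}ᶜ
  {x₁,x₃,x₄}  = {x₃,x₄} ∪ {x₁}
  {x₁,x₃,x₄,x₅}  = {x₃,x₄} ∪ {x₁,x₅}
  (now 12)
Pass 3: +3 →
  {x₂}  = {x₁,x₃,x₄,x₅}ᶜ
  {x₂,x₅}  = {x₁,x₃,x₄}ᶜ
  {x₃,x₄,x₅}  = {x₃,x₄} ∪ {x₅}
  (now 15)
Pass 4: 1 new —
  {x₁,x₂}  = {x₃,x₄,x₅}ᶜ
  (now 16)
Pass 5: closed — nothing new.

Therefore σ(ℰ) = { {}, {x₁}, {x₂}, {x₅}, {x₁,x₂}, {x₁,x₅}, {x₂,x₅}, {x₃,x₄}, {x₁,x₂,x₅}, {x₁,x₃,x₄}, {x₂,x₃,x₄}, {x₃,x₄,x₅}, {x₁,x₂,x₃,x₄}, {x₁,x₃,x₄,x₅}, {x₂,x₃,x₄,x₅}, S } (|σ(ℰ)| = 16).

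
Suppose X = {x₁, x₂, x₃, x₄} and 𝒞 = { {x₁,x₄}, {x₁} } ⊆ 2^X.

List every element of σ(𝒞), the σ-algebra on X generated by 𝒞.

Take S₀ = 𝒞 ∪ {∅, X} = { {}, {x₁}, {x₁,x₄}, X }.
Round 1 (2 new):
  {x₂,x₃}  = {x₁,x₄}ᶜ
  {x₂,x₃,x₄}  = {x₁}ᶜ
  (now 6)
Round 2 (1 new):
  {x₁,x₂,x₃}  = {x₂,x₃} ∪ {x₁}
  (now 7)
Round 3 adds 1:
  {x₄}  = {x₁,x₂,x₃}ᶜ
  (now 8)
Round 4: already closed under ᶜ and ∪.

σ(𝒞) = { {}, {x₁}, {x₄}, {x₁,x₄}, {x₂,x₃}, {x₁,x₂,x₃}, {x₂,x₃,x₄}, X }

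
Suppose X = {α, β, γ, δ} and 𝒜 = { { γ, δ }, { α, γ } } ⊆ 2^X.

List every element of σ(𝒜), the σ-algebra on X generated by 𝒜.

|σ(𝒜)| = 16.  σ(𝒜) = { {}, { α }, { β }, { γ }, { δ }, { α, β }, { α, γ }, { α, δ }, { β, γ }, { β, δ }, { γ, δ }, { α, β, γ }, { α, β, δ }, { α, γ, δ }, { β, γ, δ }, X }

Check:
Begin from { {}, { α, γ }, { γ, δ }, X } (that is, 𝒜 plus ∅ and X).
Iteration 1: 3 new —
  { α, β }  = { γ, δ }ᶜ
  { β, δ }  = { α, γ }ᶜ
  { α, γ, δ }  = { α, γ } ∪ { γ, δ }
  (now 7)
Iteration 2: 4 new —
  { β }  = { α, γ, δ }ᶜ
  { α, β, γ }  = { α, β } ∪ { α, γ }
  { α, β, δ }  = { α, β } ∪ { β, δ }
  { β, γ, δ }  = { γ, δ } ∪ { β, δ }
  (now 11)
Iteration 3: +3 →
  { α }  = { β, γ, δ }ᶜ
  { γ }  = { α, β, δ }ᶜ
  { δ }  = { α, β, γ }ᶜ
  (now 14)
Iteration 4 adds 2:
  { α, δ }  = { δ } ∪ { α }
  { β, γ }  = { γ } ∪ { β }
  (now 16)
Iteration 5: stable.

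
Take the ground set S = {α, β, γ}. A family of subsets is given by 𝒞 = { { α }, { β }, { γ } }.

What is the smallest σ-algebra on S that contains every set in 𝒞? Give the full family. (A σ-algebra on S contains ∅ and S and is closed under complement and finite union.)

Initial family (5 sets): { ∅, { α }, { β }, { γ }, S }.
Iteration 1 adds 3:
  { α, β }  = { γ }ᶜ
  { α, γ }  = { β }ᶜ
  { β, γ }  = { α }ᶜ
  (now 8)
Iteration 2: closed — nothing new.

Therefore σ(𝒞) = { ∅, { α }, { β }, { γ }, { α, β }, { α, γ }, { β, γ }, S } (|σ(𝒞)| = 8).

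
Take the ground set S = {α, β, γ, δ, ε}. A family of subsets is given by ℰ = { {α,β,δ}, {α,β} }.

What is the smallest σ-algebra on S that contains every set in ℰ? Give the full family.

|σ(ℰ)| = 8.  σ(ℰ) = { {}, {δ}, {α,β}, {γ,ε}, {α,β,δ}, {γ,δ,ε}, {α,β,γ,ε}, S }

Derivation:
Start: ℰ ∪ {∅, S} = { {}, {α,β}, {α,β,δ}, S }.
Round 1: 2 new —
  {γ,ε}  = S∖{α,β,δ}
  {γ,δ,ε}  = S∖{α,β}
  [6 total]
Round 2: +1 →
  {α,β,γ,ε}  = {α,β} ∪ {γ,ε}
  [7 total]
Round 3 (1 new):
  {δ}  = S∖{α,β,γ,ε}
  [8 total]
Round 4: no new sets; the family is a σ-algebra.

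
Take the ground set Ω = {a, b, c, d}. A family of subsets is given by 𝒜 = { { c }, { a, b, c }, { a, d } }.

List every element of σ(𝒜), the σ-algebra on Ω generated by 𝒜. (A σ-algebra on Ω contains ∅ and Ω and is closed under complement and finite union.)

Take S₀ = 𝒜 ∪ {∅, Ω} = { ∅, { c }, { a, d }, { a, b, c }, Ω }.
Round 1 (4 new):
  { d }  = { a, b, c }ᶜ
  { b, c }  = { a, d }ᶜ
  { a, b, d }  = { c }ᶜ
  { a, c, d }  = { c } ∪ { a, d }
  |family| = 9
Round 2 adds 3:
  { b }  = { a, c, d }ᶜ
  { c, d }  = { c } ∪ { d }
  { b, c, d }  = { b, c } ∪ { d }
  |family| = 12
Round 3: +3 →
  { a }  = { b, c, d }ᶜ
  { a, b }  = { c, d }ᶜ
  { b, d }  = { d } ∪ { b }
  |family| = 15
Round 4. New:
  { a, c }  = { b, d }ᶜ
  |family| = 16
Round 5: no new sets; the family is a σ-algebra.

σ(𝒜) = { ∅, { a }, { b }, { c }, { d }, { a, b }, { a, c }, { a, d }, { b, c }, { b, d }, { c, d }, { a, b, c }, { a, b, d }, { a, c, d }, { b, c, d }, Ω }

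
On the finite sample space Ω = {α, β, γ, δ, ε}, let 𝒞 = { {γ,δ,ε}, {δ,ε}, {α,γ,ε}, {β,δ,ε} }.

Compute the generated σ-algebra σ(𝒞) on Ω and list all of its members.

Answer: σ(𝒞) = { {}, {α}, {β}, {γ}, {δ}, {ε}, {α,β}, {α,γ}, {α,δ}, {α,ε}, {β,γ}, {β,δ}, {β,ε}, {γ,δ}, {γ,ε}, {δ,ε}, {α,β,γ}, {α,β,δ}, {α,β,ε}, {α,γ,δ}, {α,γ,ε}, {α,δ,ε}, {β,γ,δ}, {β,γ,ε}, {β,δ,ε}, {γ,δ,ε}, {α,β,γ,δ}, {α,β,γ,ε}, {α,β,δ,ε}, {α,γ,δ,ε}, {β,γ,δ,ε}, Ω }

Trace:
Seed the family with 𝒞 together with ∅ and Ω: { {}, {δ,ε}, {α,γ,ε}, {β,δ,ε}, {γ,δ,ε}, Ω }.
Step 1. New:
  {α,β}  = Ω∖{γ,δ,ε}
  {α,γ}  = Ω∖{β,δ,ε}
  {β,δ}  = Ω∖{α,γ,ε}
  {α,β,γ}  = Ω∖{δ,ε}
  {α,γ,δ,ε}  = {δ,ε} ∪ {α,γ,ε}
  {β,γ,δ,ε}  = {γ,δ,ε} ∪ {β,δ,ε}
  (now 12)
Step 2 (6 new):
  {α}  = Ω∖{β,γ,δ,ε}
  {β}  = Ω∖{α,γ,δ,ε}
  {α,β,δ}  = {α,β} ∪ {β,δ}
  {α,β,γ,δ}  = {α,β,γ} ∪ {β,δ}
  {α,β,γ,ε}  = {α,β,γ} ∪ {α,γ,ε}
  {α,β,δ,ε}  = {α,β} ∪ {δ,ε}
  (now 18)
Step 3: 5 new —
  {γ}  = Ω∖{α,β,δ,ε}
  {δ}  = Ω∖{α,β,γ,ε}
  {ε}  = Ω∖{α,β,γ,δ}
  {γ,ε}  = Ω∖{α,β,δ}
  {α,δ,ε}  = {δ,ε} ∪ {α}
  (now 23)
Step 4 adds 9:
  {α,δ}  = {δ} ∪ {α}
  {α,ε}  = {ε} ∪ {α}
  {β,γ}  = Ω∖{α,δ,ε}
  {β,ε}  = {β} ∪ {ε}
  {γ,δ}  = {γ} ∪ {δ}
  {α,β,ε}  = {α,β} ∪ {ε}
  {α,γ,δ}  = {α,γ} ∪ {δ}
  {β,γ,δ}  = {γ} ∪ {β,δ}
  {β,γ,ε}  = {β} ∪ {γ,ε}
  (now 32)
Step 5: stable.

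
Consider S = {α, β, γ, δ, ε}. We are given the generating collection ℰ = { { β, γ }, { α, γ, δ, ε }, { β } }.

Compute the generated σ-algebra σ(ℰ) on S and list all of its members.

Start: ℰ ∪ {∅, S} = { {}, { β }, { β, γ }, { α, γ, δ, ε }, S }.
Round 1: 1 new —
  { α, δ, ε }  = ᶜ of { β, γ }
  [6 total]
Round 2: +1 →
  { α, β, δ, ε }  = { α, δ, ε } ∪ { β }
  [7 total]
Round 3: +1 →
  { γ }  = ᶜ of { α, β, δ, ε }
  [8 total]
Round 4: closed — nothing new.

|σ(ℰ)| = 8.  σ(ℰ) = { {}, { β }, { γ }, { β, γ }, { α, δ, ε }, { α, β, δ, ε }, { α, γ, δ, ε }, S }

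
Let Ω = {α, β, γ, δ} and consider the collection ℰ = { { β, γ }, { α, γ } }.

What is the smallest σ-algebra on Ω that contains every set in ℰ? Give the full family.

σ(ℰ) (16 sets): { {}, { α }, { β }, { γ }, { δ }, { α, β }, { α, γ }, { α, δ }, { β, γ }, { β, δ }, { γ, δ }, { α, β, γ }, { α, β, δ }, { α, γ, δ }, { β, γ, δ }, Ω }

Derivation:
Seed the family with ℰ together with ∅ and Ω: { {}, { α, γ }, { β, γ }, Ω }.
Pass 1 (3 new):
  { α, δ }  = { β, γ }ᶜ
  { β, δ }  = { α, γ }ᶜ
  { α, β, γ }  = { α, γ } ∪ { β, γ }
Pass 2 (4 new):
  { δ }  = { α, β, γ }ᶜ
  { α, β, δ }  = { α, δ } ∪ { β, δ }
  { α, γ, δ }  = { α, δ } ∪ { α, γ }
  { β, γ, δ }  = { β, γ } ∪ { β, δ }
Pass 3 (3 new):
  { α }  = { β, γ, δ }ᶜ
  { β }  = { α, γ, δ }ᶜ
  { γ }  = { α, β, δ }ᶜ
Pass 4: +2 →
  { α, β }  = { β } ∪ { α }
  { γ, δ }  = { γ } ∪ { δ }
Pass 5: stable.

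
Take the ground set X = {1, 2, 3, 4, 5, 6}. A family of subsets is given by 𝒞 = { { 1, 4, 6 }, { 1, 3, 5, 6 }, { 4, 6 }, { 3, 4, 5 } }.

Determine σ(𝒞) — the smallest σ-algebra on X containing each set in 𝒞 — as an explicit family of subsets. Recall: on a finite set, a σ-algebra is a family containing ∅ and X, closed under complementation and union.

Begin from { ∅, { 4, 6 }, { 1, 4, 6 }, { 3, 4, 5 }, { 1, 3, 5, 6 }, X } (that is, 𝒞 plus ∅ and X).
Round 1 (6 new):
  { 2, 4 }  = complement { 1, 3, 5, 6 }
  { 1, 2, 6 }  = complement { 3, 4, 5 }
  { 2, 3, 5 }  = complement { 1, 4, 6 }
  { 1, 2, 3, 5 }  = complement { 4, 6 }
  { 3, 4, 5, 6 }  = { 3, 4, 5 } ∪ { 4, 6 }
  { 1, 3, 4, 5, 6 }  = { 1, 3, 5, 6 } ∪ { 3, 4, 5 }
  — 12 sets.
Round 2 adds 8:
  { 2 }  = complement { 1, 3, 4, 5, 6 }
  { 1, 2 }  = complement { 3, 4, 5, 6 }
  { 2, 4, 6 }  = { 4, 6 } ∪ { 2, 4 }
  { 1, 2, 4, 6 }  = { 1, 4, 6 } ∪ { 1, 2, 6 }
  { 2, 3, 4, 5 }  = { 3, 4, 5 } ∪ { 2, 3, 5 }
  { 1, 2, 3, 4, 5 }  = { 3, 4, 5 } ∪ { 1, 2, 3, 5 }
  { 1, 2, 3, 5, 6 }  = { 1, 3, 5, 6 } ∪ { 2, 3, 5 }
  { 2, 3, 4, 5, 6 }  = { 3, 4, 5, 6 } ∪ { 2, 3, 5 }
  — 20 sets.
Round 3: 7 new —
  { 1 }  = complement { 2, 3, 4, 5, 6 }
  { 4 }  = complement { 1, 2, 3, 5, 6 }
  { 6 }  = complement { 1, 2, 3, 4, 5 }
  { 1, 6 }  = complement { 2, 3, 4, 5 }
  { 3, 5 }  = complement { 1, 2, 4, 6 }
  { 1, 2, 4 }  = { 2, 4 } ∪ { 1, 2 }
  { 1, 3, 5 }  = complement { 2, 4, 6 }
  — 27 sets.
Round 4: 5 new —
  { 1, 4 }  = { 1 } ∪ { 4 }
  { 2, 6 }  = { 2 } ∪ { 6 }
  { 3, 5, 6 }  = complement { 1, 2, 4 }
  { 1, 3, 4, 5 }  = { 3, 4, 5 } ∪ { 1 }
  { 2, 3, 5, 6 }  = { 6 } ∪ { 2, 3, 5 }
  — 32 sets.
After Round 5 the family is unchanged; done.

|σ(𝒞)| = 32.  σ(𝒞) = { ∅, { 1 }, { 2 }, { 4 }, { 6 }, { 1, 2 }, { 1, 4 }, { 1, 6 }, { 2, 4 }, { 2, 6 }, { 3, 5 }, { 4, 6 }, { 1, 2, 4 }, { 1, 2, 6 }, { 1, 3, 5 }, { 1, 4, 6 }, { 2, 3, 5 }, { 2, 4, 6 }, { 3, 4, 5 }, { 3, 5, 6 }, { 1, 2, 3, 5 }, { 1, 2, 4, 6 }, { 1, 3, 4, 5 }, { 1, 3, 5, 6 }, { 2, 3, 4, 5 }, { 2, 3, 5, 6 }, { 3, 4, 5, 6 }, { 1, 2, 3, 4, 5 }, { 1, 2, 3, 5, 6 }, { 1, 3, 4, 5, 6 }, { 2, 3, 4, 5, 6 }, X }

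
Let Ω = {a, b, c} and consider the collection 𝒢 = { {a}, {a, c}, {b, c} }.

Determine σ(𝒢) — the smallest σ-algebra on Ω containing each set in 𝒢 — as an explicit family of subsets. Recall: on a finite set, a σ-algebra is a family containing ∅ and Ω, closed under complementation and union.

σ(𝒢) = { {}, {a}, {b}, {c}, {a, b}, {a, c}, {b, c}, Ω }

Derivation:
Begin from { {}, {a}, {a, c}, {b, c}, Ω } (that is, 𝒢 plus ∅ and Ω).
Round 1 adds 1:
  {b}  = {a, c}ᶜ
Round 2: +1 →
  {a, b}  = {b} ∪ {a}
Round 3: 1 new —
  {c}  = {a, b}ᶜ
After Round 4 the family is unchanged; done.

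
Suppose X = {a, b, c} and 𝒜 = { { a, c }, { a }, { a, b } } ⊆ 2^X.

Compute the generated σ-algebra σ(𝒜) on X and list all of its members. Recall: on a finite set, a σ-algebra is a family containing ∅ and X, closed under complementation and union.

Answer: σ(𝒜) = { {  }, { a }, { b }, { c }, { a, b }, { a, c }, { b, c }, X }

Derivation:
Seed the family with 𝒜 together with ∅ and X: { {  }, { a }, { a, b }, { a, c }, X }.
Step 1 (3 new):
  { b }  = { a, c }ᶜ
  { c }  = { a, b }ᶜ
  { b, c }  = { a }ᶜ
  |family| = 8
Step 2: already closed under ᶜ and ∪.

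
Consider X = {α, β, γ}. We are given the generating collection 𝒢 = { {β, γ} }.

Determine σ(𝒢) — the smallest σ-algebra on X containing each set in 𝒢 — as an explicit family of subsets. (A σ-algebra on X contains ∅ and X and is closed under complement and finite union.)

Answer: σ(𝒢) = { ∅, {α}, {β, γ}, X }

Derivation:
Take S₀ = 𝒢 ∪ {∅, X} = { ∅, {β, γ}, X }.
Pass 1 (1 new):
  {α}  = ᶜ of {β, γ}
  |family| = 4
Pass 2: already closed under ᶜ and ∪.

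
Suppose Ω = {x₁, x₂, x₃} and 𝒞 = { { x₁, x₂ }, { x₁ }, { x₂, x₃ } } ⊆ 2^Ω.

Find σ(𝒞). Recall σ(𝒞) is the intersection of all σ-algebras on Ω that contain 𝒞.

Take S₀ = 𝒞 ∪ {∅, Ω} = { {}, { x₁ }, { x₁, x₂ }, { x₂, x₃ }, Ω }.
Round 1. New:
  { x₃ }  = Ω∖{ x₁, x₂ }
  — 6 sets.
Round 2. New:
  { x₁, x₃ }  = { x₃ } ∪ { x₁ }
  — 7 sets.
Round 3: +1 →
  { x₂ }  = Ω∖{ x₁, x₃ }
  — 8 sets.
Round 4: closed — nothing new.

Hence σ(𝒞) has 8 members: { {}, { x₁ }, { x₂ }, { x₃ }, { x₁, x₂ }, { x₁, x₃ }, { x₂, x₃ }, Ω }.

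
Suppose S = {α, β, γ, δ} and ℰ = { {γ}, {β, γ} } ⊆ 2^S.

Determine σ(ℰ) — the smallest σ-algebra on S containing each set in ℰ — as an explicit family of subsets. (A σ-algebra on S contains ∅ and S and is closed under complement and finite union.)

σ(ℰ) = { {}, {β}, {γ}, {α, δ}, {β, γ}, {α, β, δ}, {α, γ, δ}, S }

Check:
Take S₀ = ℰ ∪ {∅, S} = { {}, {γ}, {β, γ}, S }.
Step 1: +2 →
  {α, δ}  = {β, γ}ᶜ
  {α, β, δ}  = {γ}ᶜ
  — 6 sets.
Step 2. New:
  {α, γ, δ}  = {γ} ∪ {α, δ}
  — 7 sets.
Step 3. New:
  {β}  = {α, γ, δ}ᶜ
  — 8 sets.
Step 4: stable.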